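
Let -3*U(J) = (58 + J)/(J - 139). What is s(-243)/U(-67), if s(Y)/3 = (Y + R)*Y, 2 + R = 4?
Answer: -12063978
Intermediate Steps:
R = 2 (R = -2 + 4 = 2)
U(J) = -(58 + J)/(3*(-139 + J)) (U(J) = -(58 + J)/(3*(J - 139)) = -(58 + J)/(3*(-139 + J)))
s(Y) = 3*Y*(2 + Y) (s(Y) = 3*((Y + 2)*Y) = 3*((2 + Y)*Y) = 3*(Y*(2 + Y)) = 3*Y*(2 + Y))
s(-243)/U(-67) = (3*(-243)*(2 - 243))/(((-58 - 1*(-67))/(3*(-139 - 67)))) = (3*(-243)*(-241))/(((⅓)*(-58 + 67)/(-206))) = 175689/(((⅓)*(-1/206)*9)) = 175689/(-3/206) = 175689*(-206/3) = -12063978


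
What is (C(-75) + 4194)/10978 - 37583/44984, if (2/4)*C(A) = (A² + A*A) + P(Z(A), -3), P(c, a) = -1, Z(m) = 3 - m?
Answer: 394063377/246917176 ≈ 1.5959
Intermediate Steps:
C(A) = -2 + 4*A² (C(A) = 2*((A² + A*A) - 1) = 2*((A² + A²) - 1) = 2*(2*A² - 1) = 2*(-1 + 2*A²) = -2 + 4*A²)
(C(-75) + 4194)/10978 - 37583/44984 = ((-2 + 4*(-75)²) + 4194)/10978 - 37583/44984 = ((-2 + 4*5625) + 4194)*(1/10978) - 37583*1/44984 = ((-2 + 22500) + 4194)*(1/10978) - 37583/44984 = (22498 + 4194)*(1/10978) - 37583/44984 = 26692*(1/10978) - 37583/44984 = 13346/5489 - 37583/44984 = 394063377/246917176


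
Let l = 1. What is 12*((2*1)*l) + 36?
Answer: 60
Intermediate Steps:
12*((2*1)*l) + 36 = 12*((2*1)*1) + 36 = 12*(2*1) + 36 = 12*2 + 36 = 24 + 36 = 60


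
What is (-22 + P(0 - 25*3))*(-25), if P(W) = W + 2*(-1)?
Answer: 2475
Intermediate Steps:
P(W) = -2 + W (P(W) = W - 2 = -2 + W)
(-22 + P(0 - 25*3))*(-25) = (-22 + (-2 + (0 - 25*3)))*(-25) = (-22 + (-2 + (0 - 5*15)))*(-25) = (-22 + (-2 + (0 - 75)))*(-25) = (-22 + (-2 - 75))*(-25) = (-22 - 77)*(-25) = -99*(-25) = 2475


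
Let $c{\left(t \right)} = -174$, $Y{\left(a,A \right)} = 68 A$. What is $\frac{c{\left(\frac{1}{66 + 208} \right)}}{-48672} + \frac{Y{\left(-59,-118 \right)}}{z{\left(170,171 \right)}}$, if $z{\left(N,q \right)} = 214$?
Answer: $- \frac{32542241}{867984} \approx -37.492$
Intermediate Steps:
$\frac{c{\left(\frac{1}{66 + 208} \right)}}{-48672} + \frac{Y{\left(-59,-118 \right)}}{z{\left(170,171 \right)}} = - \frac{174}{-48672} + \frac{68 \left(-118\right)}{214} = \left(-174\right) \left(- \frac{1}{48672}\right) - \frac{4012}{107} = \frac{29}{8112} - \frac{4012}{107} = - \frac{32542241}{867984}$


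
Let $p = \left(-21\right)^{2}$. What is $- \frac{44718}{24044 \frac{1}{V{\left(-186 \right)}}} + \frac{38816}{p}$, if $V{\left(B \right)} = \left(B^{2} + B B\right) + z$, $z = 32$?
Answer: $- \frac{341052038252}{2650851} \approx -1.2866 \cdot 10^{5}$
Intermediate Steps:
$V{\left(B \right)} = 32 + 2 B^{2}$ ($V{\left(B \right)} = \left(B^{2} + B B\right) + 32 = \left(B^{2} + B^{2}\right) + 32 = 2 B^{2} + 32 = 32 + 2 B^{2}$)
$p = 441$
$- \frac{44718}{24044 \frac{1}{V{\left(-186 \right)}}} + \frac{38816}{p} = - \frac{44718}{24044 \frac{1}{32 + 2 \left(-186\right)^{2}}} + \frac{38816}{441} = - \frac{44718}{24044 \frac{1}{32 + 2 \cdot 34596}} + 38816 \cdot \frac{1}{441} = - \frac{44718}{24044 \frac{1}{32 + 69192}} + \frac{38816}{441} = - \frac{44718}{24044 \cdot \frac{1}{69224}} + \frac{38816}{441} = - \frac{44718}{\frac{6011}{17306}} + \frac{38816}{441} = \left(-44718\right) \frac{17306}{6011} + \frac{38816}{441} = - \frac{773889708}{6011} + \frac{38816}{441} = - \frac{341052038252}{2650851}$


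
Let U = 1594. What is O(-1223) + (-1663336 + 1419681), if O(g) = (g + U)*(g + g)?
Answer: -1151121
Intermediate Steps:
O(g) = 2*g*(1594 + g) (O(g) = (g + 1594)*(g + g) = (1594 + g)*(2*g) = 2*g*(1594 + g))
O(-1223) + (-1663336 + 1419681) = 2*(-1223)*(1594 - 1223) + (-1663336 + 1419681) = 2*(-1223)*371 - 243655 = -907466 - 243655 = -1151121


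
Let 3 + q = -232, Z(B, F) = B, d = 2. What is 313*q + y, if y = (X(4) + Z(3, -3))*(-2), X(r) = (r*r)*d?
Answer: -73625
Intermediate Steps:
X(r) = 2*r² (X(r) = (r*r)*2 = r²*2 = 2*r²)
q = -235 (q = -3 - 232 = -235)
y = -70 (y = (2*4² + 3)*(-2) = (2*16 + 3)*(-2) = (32 + 3)*(-2) = 35*(-2) = -70)
313*q + y = 313*(-235) - 70 = -73555 - 70 = -73625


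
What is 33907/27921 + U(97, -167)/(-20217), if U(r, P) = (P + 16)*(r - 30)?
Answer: 7869712/4589259 ≈ 1.7148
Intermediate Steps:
U(r, P) = (-30 + r)*(16 + P) (U(r, P) = (16 + P)*(-30 + r) = (-30 + r)*(16 + P))
33907/27921 + U(97, -167)/(-20217) = 33907/27921 + (-480 - 30*(-167) + 16*97 - 167*97)/(-20217) = 33907*(1/27921) + (-480 + 5010 + 1552 - 16199)*(-1/20217) = 827/681 - 10117*(-1/20217) = 827/681 + 10117/20217 = 7869712/4589259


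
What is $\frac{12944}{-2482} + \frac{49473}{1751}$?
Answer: $\frac{2944913}{127823} \approx 23.039$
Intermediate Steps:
$\frac{12944}{-2482} + \frac{49473}{1751} = 12944 \left(- \frac{1}{2482}\right) + 49473 \cdot \frac{1}{1751} = - \frac{6472}{1241} + \frac{49473}{1751} = \frac{2944913}{127823}$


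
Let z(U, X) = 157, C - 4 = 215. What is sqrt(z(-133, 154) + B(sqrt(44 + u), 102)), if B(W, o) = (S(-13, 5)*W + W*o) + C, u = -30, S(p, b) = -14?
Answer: 2*sqrt(94 + 22*sqrt(14)) ≈ 26.557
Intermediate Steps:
C = 219 (C = 4 + 215 = 219)
B(W, o) = 219 - 14*W + W*o (B(W, o) = (-14*W + W*o) + 219 = 219 - 14*W + W*o)
sqrt(z(-133, 154) + B(sqrt(44 + u), 102)) = sqrt(157 + (219 - 14*sqrt(44 - 30) + sqrt(44 - 30)*102)) = sqrt(157 + (219 - 14*sqrt(14) + sqrt(14)*102)) = sqrt(157 + (219 - 14*sqrt(14) + 102*sqrt(14))) = sqrt(157 + (219 + 88*sqrt(14))) = sqrt(376 + 88*sqrt(14))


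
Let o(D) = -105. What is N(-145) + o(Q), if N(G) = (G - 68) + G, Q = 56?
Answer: -463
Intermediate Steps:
N(G) = -68 + 2*G (N(G) = (-68 + G) + G = -68 + 2*G)
N(-145) + o(Q) = (-68 + 2*(-145)) - 105 = (-68 - 290) - 105 = -358 - 105 = -463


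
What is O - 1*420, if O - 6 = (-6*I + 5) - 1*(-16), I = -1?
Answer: -387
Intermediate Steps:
O = 33 (O = 6 + ((-6*(-1) + 5) - 1*(-16)) = 6 + ((6 + 5) + 16) = 6 + (11 + 16) = 6 + 27 = 33)
O - 1*420 = 33 - 1*420 = 33 - 420 = -387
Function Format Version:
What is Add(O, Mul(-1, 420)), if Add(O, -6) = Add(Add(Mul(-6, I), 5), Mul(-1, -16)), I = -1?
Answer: -387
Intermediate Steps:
O = 33 (O = Add(6, Add(Add(Mul(-6, -1), 5), Mul(-1, -16))) = Add(6, Add(Add(6, 5), 16)) = Add(6, Add(11, 16)) = Add(6, 27) = 33)
Add(O, Mul(-1, 420)) = Add(33, Mul(-1, 420)) = Add(33, -420) = -387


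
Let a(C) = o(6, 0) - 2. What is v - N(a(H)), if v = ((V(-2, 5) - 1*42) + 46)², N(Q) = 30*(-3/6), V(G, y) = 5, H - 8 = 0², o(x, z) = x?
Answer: 96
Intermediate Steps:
H = 8 (H = 8 + 0² = 8 + 0 = 8)
a(C) = 4 (a(C) = 6 - 2 = 4)
N(Q) = -15 (N(Q) = 30*(-3*⅙) = 30*(-½) = -15)
v = 81 (v = ((5 - 1*42) + 46)² = ((5 - 42) + 46)² = (-37 + 46)² = 9² = 81)
v - N(a(H)) = 81 - 1*(-15) = 81 + 15 = 96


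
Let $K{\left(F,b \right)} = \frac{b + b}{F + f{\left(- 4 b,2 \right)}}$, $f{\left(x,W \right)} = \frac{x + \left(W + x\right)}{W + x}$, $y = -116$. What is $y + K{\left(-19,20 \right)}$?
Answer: $- \frac{39176}{331} \approx -118.36$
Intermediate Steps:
$f{\left(x,W \right)} = \frac{W + 2 x}{W + x}$
$K{\left(F,b \right)} = \frac{2 b}{F + \frac{2 - 8 b}{2 - 4 b}}$ ($K{\left(F,b \right)} = \frac{b + b}{F + \frac{2 + 2 \left(- 4 b\right)}{2 - 4 b}} = \frac{2 b}{F + \frac{2 - 8 b}{2 - 4 b}}$)
$y + K{\left(-19,20 \right)} = -116 + 2 \cdot 20 \frac{1}{-1 + 4 \cdot 20 - 19 \left(-1 + 2 \cdot 20\right)} \left(-1 + 2 \cdot 20\right) = -116 + 2 \cdot 20 \frac{1}{-1 + 80 - 19 \left(-1 + 40\right)} \left(-1 + 40\right) = -116 + 2 \cdot 20 \frac{1}{-1 + 80 - 741} \cdot 39 = -116 + 2 \cdot 20 \frac{1}{-662} \cdot 39 = -116 + 2 \cdot 20 \left(- \frac{1}{662}\right) 39 = -116 - \frac{780}{331} = - \frac{39176}{331}$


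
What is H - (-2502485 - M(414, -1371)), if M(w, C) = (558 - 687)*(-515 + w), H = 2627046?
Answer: 5142560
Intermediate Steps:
M(w, C) = 66435 - 129*w (M(w, C) = -129*(-515 + w) = 66435 - 129*w)
H - (-2502485 - M(414, -1371)) = 2627046 - (-2502485 - (66435 - 129*414)) = 2627046 - (-2502485 - (66435 - 53406)) = 2627046 - (-2502485 - 1*13029) = 2627046 - (-2502485 - 13029) = 2627046 - 1*(-2515514) = 2627046 + 2515514 = 5142560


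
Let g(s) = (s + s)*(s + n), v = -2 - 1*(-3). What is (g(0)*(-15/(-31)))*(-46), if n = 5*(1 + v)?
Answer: 0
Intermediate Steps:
v = 1 (v = -2 + 3 = 1)
n = 10 (n = 5*(1 + 1) = 5*2 = 10)
g(s) = 2*s*(10 + s) (g(s) = (s + s)*(s + 10) = (2*s)*(10 + s) = 2*s*(10 + s))
(g(0)*(-15/(-31)))*(-46) = ((2*0*(10 + 0))*(-15/(-31)))*(-46) = ((2*0*10)*(-15*(-1/31)))*(-46) = (0*(15/31))*(-46) = 0*(-46) = 0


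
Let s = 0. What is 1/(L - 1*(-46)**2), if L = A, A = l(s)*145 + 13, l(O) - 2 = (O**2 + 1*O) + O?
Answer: -1/1813 ≈ -0.00055157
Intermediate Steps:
l(O) = 2 + O**2 + 2*O (l(O) = 2 + ((O**2 + 1*O) + O) = 2 + ((O**2 + O) + O) = 2 + ((O + O**2) + O) = 2 + (O**2 + 2*O) = 2 + O**2 + 2*O)
A = 303 (A = (2 + 0**2 + 2*0)*145 + 13 = (2 + 0 + 0)*145 + 13 = 2*145 + 13 = 290 + 13 = 303)
L = 303
1/(L - 1*(-46)**2) = 1/(303 - 1*(-46)**2) = 1/(303 - 1*2116) = 1/(303 - 2116) = 1/(-1813) = -1/1813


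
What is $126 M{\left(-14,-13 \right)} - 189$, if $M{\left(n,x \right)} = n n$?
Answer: $24507$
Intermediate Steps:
$M{\left(n,x \right)} = n^{2}$
$126 M{\left(-14,-13 \right)} - 189 = 126 \left(-14\right)^{2} - 189 = 126 \cdot 196 - 189 = 24696 - 189 = 24507$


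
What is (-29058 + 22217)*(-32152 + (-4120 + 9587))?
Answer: 182552085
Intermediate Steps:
(-29058 + 22217)*(-32152 + (-4120 + 9587)) = -6841*(-32152 + 5467) = -6841*(-26685) = 182552085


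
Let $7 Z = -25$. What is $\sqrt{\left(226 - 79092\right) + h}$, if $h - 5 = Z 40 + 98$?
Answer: $\frac{i \sqrt{3866387}}{7} \approx 280.9 i$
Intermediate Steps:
$Z = - \frac{25}{7}$ ($Z = \frac{1}{7} \left(-25\right) = - \frac{25}{7} \approx -3.5714$)
$h = - \frac{279}{7}$ ($h = 5 + \left(\left(- \frac{25}{7}\right) 40 + 98\right) = 5 + \left(- \frac{1000}{7} + 98\right) = 5 - \frac{314}{7} = - \frac{279}{7} \approx -39.857$)
$\sqrt{\left(226 - 79092\right) + h} = \sqrt{\left(226 - 79092\right) - \frac{279}{7}} = \sqrt{-78866 - \frac{279}{7}} = \sqrt{- \frac{552341}{7}} = \frac{i \sqrt{3866387}}{7}$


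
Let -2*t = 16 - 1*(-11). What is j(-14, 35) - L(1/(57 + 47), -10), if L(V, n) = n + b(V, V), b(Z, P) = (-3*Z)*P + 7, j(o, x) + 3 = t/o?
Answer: 73029/75712 ≈ 0.96456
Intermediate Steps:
t = -27/2 (t = -(16 - 1*(-11))/2 = -(16 + 11)/2 = -½*27 = -27/2 ≈ -13.500)
j(o, x) = -3 - 27/(2*o)
b(Z, P) = 7 - 3*P*Z (b(Z, P) = -3*P*Z + 7 = 7 - 3*P*Z)
L(V, n) = 7 + n - 3*V² (L(V, n) = n + (7 - 3*V*V) = n + (7 - 3*V²) = 7 + n - 3*V²)
j(-14, 35) - L(1/(57 + 47), -10) = (-3 - 27/2/(-14)) - (7 - 10 - 3/(57 + 47)²) = (-3 - 27/2*(-1/14)) - (7 - 10 - 3*(1/104)²) = (-3 + 27/28) - (7 - 10 - 3*(1/104)²) = -57/28 - (7 - 10 - 3*1/10816) = -57/28 - (7 - 10 - 3/10816) = -57/28 - 1*(-32451/10816) = -57/28 + 32451/10816 = 73029/75712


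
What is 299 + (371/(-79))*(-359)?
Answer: 156810/79 ≈ 1984.9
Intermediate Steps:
299 + (371/(-79))*(-359) = 299 + (371*(-1/79))*(-359) = 299 - 371/79*(-359) = 299 + 133189/79 = 156810/79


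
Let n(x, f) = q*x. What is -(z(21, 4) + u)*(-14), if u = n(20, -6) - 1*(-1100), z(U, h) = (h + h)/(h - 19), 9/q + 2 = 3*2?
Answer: 240338/15 ≈ 16023.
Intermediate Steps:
q = 9/4 (q = 9/(-2 + 3*2) = 9/(-2 + 6) = 9/4 ≈ 2.2500)
n(x, f) = 9*x/4
z(U, h) = 2*h/(-19 + h) (z(U, h) = (2*h)/(-19 + h) = 2*h/(-19 + h))
u = 1145 (u = (9/4)*20 - 1*(-1100) = 45 + 1100 = 1145)
-(z(21, 4) + u)*(-14) = -(2*4/(-19 + 4) + 1145)*(-14) = -(2*4/(-15) + 1145)*(-14) = -(2*4*(-1/15) + 1145)*(-14) = -(-8/15 + 1145)*(-14) = -17167*(-14)/15 = -1*(-240338/15) = 240338/15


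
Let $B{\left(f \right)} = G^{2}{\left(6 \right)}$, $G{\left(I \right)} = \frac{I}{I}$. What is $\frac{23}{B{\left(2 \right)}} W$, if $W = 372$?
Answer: $8556$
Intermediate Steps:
$G{\left(I \right)} = 1$
$B{\left(f \right)} = 1$ ($B{\left(f \right)} = 1^{2} = 1$)
$\frac{23}{B{\left(2 \right)}} W = \frac{23}{1} \cdot 372 = 23 \cdot 1 \cdot 372 = 23 \cdot 372 = 8556$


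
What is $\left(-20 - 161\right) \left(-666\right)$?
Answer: $120546$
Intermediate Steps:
$\left(-20 - 161\right) \left(-666\right) = \left(-181\right) \left(-666\right) = 120546$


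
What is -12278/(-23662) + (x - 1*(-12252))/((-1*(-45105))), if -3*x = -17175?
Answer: 489585482/533637255 ≈ 0.91745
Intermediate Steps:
x = 5725 (x = -⅓*(-17175) = 5725)
-12278/(-23662) + (x - 1*(-12252))/((-1*(-45105))) = -12278/(-23662) + (5725 - 1*(-12252))/((-1*(-45105))) = -12278*(-1/23662) + (5725 + 12252)/45105 = 6139/11831 + 17977*(1/45105) = 6139/11831 + 17977/45105 = 489585482/533637255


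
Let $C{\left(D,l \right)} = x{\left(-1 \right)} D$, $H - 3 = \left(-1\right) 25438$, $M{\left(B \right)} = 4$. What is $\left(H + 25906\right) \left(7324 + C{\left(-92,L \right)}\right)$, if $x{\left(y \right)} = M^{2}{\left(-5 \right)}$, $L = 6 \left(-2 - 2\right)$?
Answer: $2756292$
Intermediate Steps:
$H = -25435$ ($H = 3 - 25438 = -25435$)
$L = -24$ ($L = 6 \left(-4\right) = -24$)
$x{\left(y \right)} = 16$ ($x{\left(y \right)} = 4^{2} = 16$)
$C{\left(D,l \right)} = 16 D$
$\left(H + 25906\right) \left(7324 + C{\left(-92,L \right)}\right) = \left(-25435 + 25906\right) \left(7324 + 16 \left(-92\right)\right) = 471 \left(7324 - 1472\right) = 471 \cdot 5852 = 2756292$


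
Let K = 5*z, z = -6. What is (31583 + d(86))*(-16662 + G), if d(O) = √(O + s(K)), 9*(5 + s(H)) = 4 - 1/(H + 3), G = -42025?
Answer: -1853511521 - 234748*√3711/27 ≈ -1.8540e+9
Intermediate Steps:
K = -30 (K = 5*(-6) = -30)
s(H) = -41/9 - 1/(9*(3 + H)) (s(H) = -5 + (4 - 1/(H + 3))/9 = -5 + (4 - 1/(3 + H))/9 = -5 + (4/9 - 1/(9*(3 + H))) = -41/9 - 1/(9*(3 + H)))
d(O) = √(-1106/243 + O) (d(O) = √(O + (-124 - 41*(-30))/(9*(3 - 30))) = √(O + (⅑)*(-124 + 1230)/(-27)) = √(O + (⅑)*(-1/27)*1106) = √(O - 1106/243) = √(-1106/243 + O))
(31583 + d(86))*(-16662 + G) = (31583 + √(-3318 + 729*86)/27)*(-16662 - 42025) = (31583 + √(-3318 + 62694)/27)*(-58687) = (31583 + √59376/27)*(-58687) = (31583 + (4*√3711)/27)*(-58687) = (31583 + 4*√3711/27)*(-58687) = -1853511521 - 234748*√3711/27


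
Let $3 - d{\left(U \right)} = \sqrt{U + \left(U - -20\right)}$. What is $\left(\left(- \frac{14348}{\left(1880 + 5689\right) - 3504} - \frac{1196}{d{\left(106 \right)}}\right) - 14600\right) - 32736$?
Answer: $- \frac{42898461704}{906495} + \frac{2392 \sqrt{58}}{223} \approx -47242.0$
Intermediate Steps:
$d{\left(U \right)} = 3 - \sqrt{20 + 2 U}$ ($d{\left(U \right)} = 3 - \sqrt{U + \left(U - -20\right)} = 3 - \sqrt{U + \left(U + 20\right)} = 3 - \sqrt{U + \left(20 + U\right)} = 3 - \sqrt{20 + 2 U}$)
$\left(\left(- \frac{14348}{\left(1880 + 5689\right) - 3504} - \frac{1196}{d{\left(106 \right)}}\right) - 14600\right) - 32736 = \left(\left(- \frac{14348}{\left(1880 + 5689\right) - 3504} - \frac{1196}{3 - \sqrt{20 + 2 \cdot 106}}\right) - 14600\right) - 32736 = \left(\left(- \frac{14348}{7569 - 3504} - \frac{1196}{3 - \sqrt{20 + 212}}\right) - 14600\right) - 32736 = \left(\left(- \frac{14348}{4065} - \frac{1196}{3 - \sqrt{232}}\right) - 14600\right) - 32736 = \left(\left(\left(-14348\right) \frac{1}{4065} - \frac{1196}{3 - 2 \sqrt{58}}\right) - 14600\right) - 32736 = \left(\left(- \frac{14348}{4065} - \frac{1196}{3 - 2 \sqrt{58}}\right) - 14600\right) - 32736 = \left(- \frac{59363348}{4065} - \frac{1196}{3 - 2 \sqrt{58}}\right) - 32736 = - \frac{192435188}{4065} - \frac{1196}{3 - 2 \sqrt{58}}$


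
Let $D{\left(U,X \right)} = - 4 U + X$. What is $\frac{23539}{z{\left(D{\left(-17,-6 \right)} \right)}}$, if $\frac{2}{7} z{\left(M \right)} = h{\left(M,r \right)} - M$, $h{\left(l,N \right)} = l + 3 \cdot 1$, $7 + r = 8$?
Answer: $\frac{47078}{21} \approx 2241.8$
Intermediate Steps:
$r = 1$ ($r = -7 + 8 = 1$)
$h{\left(l,N \right)} = 3 + l$ ($h{\left(l,N \right)} = l + 3 = 3 + l$)
$D{\left(U,X \right)} = X - 4 U$
$z{\left(M \right)} = \frac{21}{2}$ ($z{\left(M \right)} = \frac{7 \left(\left(3 + M\right) - M\right)}{2} = \frac{7}{2} \cdot 3 = \frac{21}{2}$)
$\frac{23539}{z{\left(D{\left(-17,-6 \right)} \right)}} = \frac{23539}{\frac{21}{2}} = 23539 \cdot \frac{2}{21} = \frac{47078}{21}$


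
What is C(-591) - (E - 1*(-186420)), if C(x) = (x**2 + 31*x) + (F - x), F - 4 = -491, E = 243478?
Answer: -98834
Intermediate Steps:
F = -487 (F = 4 - 491 = -487)
C(x) = -487 + x**2 + 30*x (C(x) = (x**2 + 31*x) + (-487 - x) = -487 + x**2 + 30*x)
C(-591) - (E - 1*(-186420)) = (-487 + (-591)**2 + 30*(-591)) - (243478 - 1*(-186420)) = (-487 + 349281 - 17730) - (243478 + 186420) = 331064 - 1*429898 = 331064 - 429898 = -98834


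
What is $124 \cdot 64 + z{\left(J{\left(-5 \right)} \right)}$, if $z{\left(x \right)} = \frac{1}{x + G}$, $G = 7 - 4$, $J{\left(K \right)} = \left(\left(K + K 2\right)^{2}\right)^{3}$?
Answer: $\frac{90396023809}{11390628} \approx 7936.0$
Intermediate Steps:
$J{\left(K \right)} = 729 K^{6}$ ($J{\left(K \right)} = \left(\left(K + 2 K\right)^{2}\right)^{3} = \left(\left(3 K\right)^{2}\right)^{3} = \left(9 K^{2}\right)^{3} = 729 K^{6}$)
$G = 3$
$z{\left(x \right)} = \frac{1}{3 + x}$ ($z{\left(x \right)} = \frac{1}{x + 3} = \frac{1}{3 + x}$)
$124 \cdot 64 + z{\left(J{\left(-5 \right)} \right)} = 124 \cdot 64 + \frac{1}{3 + 729 \left(-5\right)^{6}} = 7936 + \frac{1}{3 + 729 \cdot 15625} = 7936 + \frac{1}{3 + 11390625} = 7936 + \frac{1}{11390628} = \frac{90396023809}{11390628}$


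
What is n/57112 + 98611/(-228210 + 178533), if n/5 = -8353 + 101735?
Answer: 8781408319/1418576412 ≈ 6.1903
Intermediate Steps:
n = 466910 (n = 5*(-8353 + 101735) = 5*93382 = 466910)
n/57112 + 98611/(-228210 + 178533) = 466910/57112 + 98611/(-228210 + 178533) = 466910*(1/57112) + 98611/(-49677) = 233455/28556 + 98611*(-1/49677) = 233455/28556 - 98611/49677 = 8781408319/1418576412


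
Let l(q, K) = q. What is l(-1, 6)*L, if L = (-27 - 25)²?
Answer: -2704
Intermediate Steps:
L = 2704 (L = (-52)² = 2704)
l(-1, 6)*L = -1*2704 = -2704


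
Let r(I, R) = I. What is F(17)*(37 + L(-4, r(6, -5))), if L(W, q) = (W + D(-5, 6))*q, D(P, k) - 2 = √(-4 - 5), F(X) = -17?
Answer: -425 - 306*I ≈ -425.0 - 306.0*I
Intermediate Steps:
D(P, k) = 2 + 3*I (D(P, k) = 2 + √(-4 - 5) = 2 + √(-9) = 2 + 3*I)
L(W, q) = q*(2 + W + 3*I) (L(W, q) = (W + (2 + 3*I))*q = (2 + W + 3*I)*q = q*(2 + W + 3*I))
F(17)*(37 + L(-4, r(6, -5))) = -17*(37 + 6*(2 - 4 + 3*I)) = -17*(37 + 6*(-2 + 3*I)) = -17*(37 + (-12 + 18*I)) = -17*(25 + 18*I) = -425 - 306*I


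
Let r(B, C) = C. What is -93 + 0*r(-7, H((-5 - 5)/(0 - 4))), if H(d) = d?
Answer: -93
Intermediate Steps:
-93 + 0*r(-7, H((-5 - 5)/(0 - 4))) = -93 + 0*((-5 - 5)/(0 - 4)) = -93 + 0*(-10/(-4)) = -93 + 0*(-10*(-1/4)) = -93 + 0*(5/2) = -93 + 0 = -93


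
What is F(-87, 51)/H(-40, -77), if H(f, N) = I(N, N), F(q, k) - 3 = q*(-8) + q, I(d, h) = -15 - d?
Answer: 306/31 ≈ 9.8710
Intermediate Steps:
F(q, k) = 3 - 7*q (F(q, k) = 3 + (q*(-8) + q) = 3 + (-8*q + q) = 3 - 7*q)
H(f, N) = -15 - N
F(-87, 51)/H(-40, -77) = (3 - 7*(-87))/(-15 - 1*(-77)) = (3 + 609)/(-15 + 77) = 612/62 = 612*(1/62) = 306/31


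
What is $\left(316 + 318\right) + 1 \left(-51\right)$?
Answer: $583$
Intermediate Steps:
$\left(316 + 318\right) + 1 \left(-51\right) = 634 - 51 = 583$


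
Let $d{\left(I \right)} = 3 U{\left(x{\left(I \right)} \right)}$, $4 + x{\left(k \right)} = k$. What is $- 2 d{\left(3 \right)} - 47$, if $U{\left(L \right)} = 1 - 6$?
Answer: $-17$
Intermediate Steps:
$x{\left(k \right)} = -4 + k$
$U{\left(L \right)} = -5$ ($U{\left(L \right)} = 1 - 6 = -5$)
$d{\left(I \right)} = -15$ ($d{\left(I \right)} = 3 \left(-5\right) = -15$)
$- 2 d{\left(3 \right)} - 47 = \left(-2\right) \left(-15\right) - 47 = 30 - 47 = -17$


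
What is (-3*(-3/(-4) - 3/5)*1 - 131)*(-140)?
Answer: 18403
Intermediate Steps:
(-3*(-3/(-4) - 3/5)*1 - 131)*(-140) = (-3*(-3*(-¼) - 3*⅕)*1 - 131)*(-140) = (-3*(¾ - ⅗)*1 - 131)*(-140) = (-3*3/20*1 - 131)*(-140) = (-9/20*1 - 131)*(-140) = (-9/20 - 131)*(-140) = -2629/20*(-140) = 18403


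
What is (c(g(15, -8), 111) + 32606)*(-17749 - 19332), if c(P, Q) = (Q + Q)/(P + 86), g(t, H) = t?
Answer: -122123603668/101 ≈ -1.2091e+9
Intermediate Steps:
c(P, Q) = 2*Q/(86 + P) (c(P, Q) = (2*Q)/(86 + P) = 2*Q/(86 + P))
(c(g(15, -8), 111) + 32606)*(-17749 - 19332) = (2*111/(86 + 15) + 32606)*(-17749 - 19332) = (2*111/101 + 32606)*(-37081) = (2*111*(1/101) + 32606)*(-37081) = (222/101 + 32606)*(-37081) = (3293428/101)*(-37081) = -122123603668/101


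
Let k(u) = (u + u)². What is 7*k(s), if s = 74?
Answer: 153328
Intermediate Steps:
k(u) = 4*u² (k(u) = (2*u)² = 4*u²)
7*k(s) = 7*(4*74²) = 7*(4*5476) = 7*21904 = 153328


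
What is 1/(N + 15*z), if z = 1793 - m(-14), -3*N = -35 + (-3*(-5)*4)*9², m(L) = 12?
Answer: 3/75320 ≈ 3.9830e-5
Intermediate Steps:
N = -4825/3 (N = -(-35 + (-3*(-5)*4)*9²)/3 = -(-35 + (15*4)*81)/3 = -(-35 + 60*81)/3 = -(-35 + 4860)/3 = -⅓*4825 = -4825/3 ≈ -1608.3)
z = 1781 (z = 1793 - 1*12 = 1793 - 12 = 1781)
1/(N + 15*z) = 1/(-4825/3 + 15*1781) = 1/(-4825/3 + 26715) = 1/(75320/3) = 3/75320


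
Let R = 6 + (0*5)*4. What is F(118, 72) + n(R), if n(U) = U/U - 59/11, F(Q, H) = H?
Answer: 744/11 ≈ 67.636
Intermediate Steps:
R = 6 (R = 6 + 0*4 = 6 + 0 = 6)
n(U) = -48/11 (n(U) = 1 - 59*1/11 = 1 - 59/11 = -48/11)
F(118, 72) + n(R) = 72 - 48/11 = 744/11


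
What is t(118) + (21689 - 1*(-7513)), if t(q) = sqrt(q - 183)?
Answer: 29202 + I*sqrt(65) ≈ 29202.0 + 8.0623*I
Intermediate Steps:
t(q) = sqrt(-183 + q)
t(118) + (21689 - 1*(-7513)) = sqrt(-183 + 118) + (21689 - 1*(-7513)) = sqrt(-65) + (21689 + 7513) = I*sqrt(65) + 29202 = 29202 + I*sqrt(65)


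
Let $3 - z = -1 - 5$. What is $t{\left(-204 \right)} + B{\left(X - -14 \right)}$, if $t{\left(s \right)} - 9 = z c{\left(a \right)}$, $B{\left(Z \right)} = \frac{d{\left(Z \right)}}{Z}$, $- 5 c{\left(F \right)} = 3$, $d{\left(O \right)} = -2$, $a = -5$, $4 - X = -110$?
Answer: $\frac{1147}{320} \approx 3.5844$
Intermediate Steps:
$X = 114$ ($X = 4 - -110 = 4 + 110 = 114$)
$c{\left(F \right)} = - \frac{3}{5}$ ($c{\left(F \right)} = \left(- \frac{1}{5}\right) 3 = - \frac{3}{5}$)
$B{\left(Z \right)} = - \frac{2}{Z}$
$z = 9$ ($z = 3 - \left(-1 - 5\right) = 3 - -6 = 3 + 6 = 9$)
$t{\left(s \right)} = \frac{18}{5}$ ($t{\left(s \right)} = 9 + 9 \left(- \frac{3}{5}\right) = 9 - \frac{27}{5} = \frac{18}{5}$)
$t{\left(-204 \right)} + B{\left(X - -14 \right)} = \frac{18}{5} - \frac{2}{114 - -14} = \frac{18}{5} - \frac{2}{114 + 14} = \frac{18}{5} - \frac{2}{128} = \frac{18}{5} - \frac{1}{64} = \frac{1147}{320}$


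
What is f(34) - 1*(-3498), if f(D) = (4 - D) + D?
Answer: 3502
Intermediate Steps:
f(D) = 4
f(34) - 1*(-3498) = 4 - 1*(-3498) = 4 + 3498 = 3502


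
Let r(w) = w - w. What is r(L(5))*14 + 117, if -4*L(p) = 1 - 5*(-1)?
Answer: 117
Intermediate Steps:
L(p) = -3/2 (L(p) = -(1 - 5*(-1))/4 = -(1 + 5)/4 = -1/4*6 = -3/2)
r(w) = 0
r(L(5))*14 + 117 = 0*14 + 117 = 0 + 117 = 117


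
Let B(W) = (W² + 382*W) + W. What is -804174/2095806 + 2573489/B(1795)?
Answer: 374934565399/1365595752510 ≈ 0.27456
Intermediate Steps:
B(W) = W² + 383*W
-804174/2095806 + 2573489/B(1795) = -804174/2095806 + 2573489/((1795*(383 + 1795))) = -804174*1/2095806 + 2573489/((1795*2178)) = -134029/349301 + 2573489/3909510 = 374934565399/1365595752510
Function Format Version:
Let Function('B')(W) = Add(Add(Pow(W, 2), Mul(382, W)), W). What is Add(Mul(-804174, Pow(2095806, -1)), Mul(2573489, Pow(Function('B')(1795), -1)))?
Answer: Rational(374934565399, 1365595752510) ≈ 0.27456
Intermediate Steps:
Function('B')(W) = Add(Pow(W, 2), Mul(383, W))
Add(Mul(-804174, Pow(2095806, -1)), Mul(2573489, Pow(Function('B')(1795), -1))) = Add(Mul(-804174, Pow(2095806, -1)), Mul(2573489, Pow(Mul(1795, Add(383, 1795)), -1))) = Add(Mul(-804174, Rational(1, 2095806)), Mul(2573489, Pow(Mul(1795, 2178), -1))) = Add(Rational(-134029, 349301), Mul(2573489, Pow(3909510, -1))) = Add(Rational(-134029, 349301), Mul(2573489, Rational(1, 3909510))) = Add(Rational(-134029, 349301), Rational(2573489, 3909510)) = Rational(374934565399, 1365595752510)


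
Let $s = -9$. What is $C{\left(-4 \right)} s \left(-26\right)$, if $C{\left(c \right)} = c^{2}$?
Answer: $3744$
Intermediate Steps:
$C{\left(-4 \right)} s \left(-26\right) = \left(-4\right)^{2} \left(-9\right) \left(-26\right) = 16 \left(-9\right) \left(-26\right) = \left(-144\right) \left(-26\right) = 3744$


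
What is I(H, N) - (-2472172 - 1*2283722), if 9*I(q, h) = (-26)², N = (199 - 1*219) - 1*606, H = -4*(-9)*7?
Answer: 42803722/9 ≈ 4.7560e+6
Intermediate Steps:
H = 252 (H = 36*7 = 252)
N = -626 (N = (199 - 219) - 606 = -20 - 606 = -626)
I(q, h) = 676/9 (I(q, h) = (⅑)*(-26)² = (⅑)*676 = 676/9)
I(H, N) - (-2472172 - 1*2283722) = 676/9 - (-2472172 - 1*2283722) = 676/9 - (-2472172 - 2283722) = 676/9 - 1*(-4755894) = 676/9 + 4755894 = 42803722/9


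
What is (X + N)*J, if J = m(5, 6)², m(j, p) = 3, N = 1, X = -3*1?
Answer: -18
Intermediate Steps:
X = -3
J = 9 (J = 3² = 9)
(X + N)*J = (-3 + 1)*9 = -2*9 = -18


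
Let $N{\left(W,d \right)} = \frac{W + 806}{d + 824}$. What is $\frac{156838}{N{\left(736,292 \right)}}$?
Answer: $\frac{29171868}{257} \approx 1.1351 \cdot 10^{5}$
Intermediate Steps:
$N{\left(W,d \right)} = \frac{806 + W}{824 + d}$
$\frac{156838}{N{\left(736,292 \right)}} = \frac{156838}{\frac{1}{824 + 292} \left(806 + 736\right)} = \frac{156838}{\frac{1}{1116} \cdot 1542} = \frac{156838}{\frac{257}{186}} = 156838 \cdot \frac{186}{257} = \frac{29171868}{257}$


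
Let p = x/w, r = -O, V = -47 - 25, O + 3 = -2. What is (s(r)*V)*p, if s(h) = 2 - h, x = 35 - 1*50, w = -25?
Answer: 648/5 ≈ 129.60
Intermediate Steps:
O = -5 (O = -3 - 2 = -5)
x = -15 (x = 35 - 50 = -15)
V = -72
r = 5 (r = -1*(-5) = 5)
p = 3/5 (p = -15/(-25) = -15*(-1/25) = 3/5 ≈ 0.60000)
(s(r)*V)*p = ((2 - 1*5)*(-72))*(3/5) = ((2 - 5)*(-72))*(3/5) = -3*(-72)*(3/5) = 216*(3/5) = 648/5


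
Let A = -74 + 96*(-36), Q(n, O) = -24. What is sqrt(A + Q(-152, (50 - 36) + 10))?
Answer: I*sqrt(3554) ≈ 59.615*I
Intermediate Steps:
A = -3530 (A = -74 - 3456 = -3530)
sqrt(A + Q(-152, (50 - 36) + 10)) = sqrt(-3530 - 24) = sqrt(-3554) = I*sqrt(3554)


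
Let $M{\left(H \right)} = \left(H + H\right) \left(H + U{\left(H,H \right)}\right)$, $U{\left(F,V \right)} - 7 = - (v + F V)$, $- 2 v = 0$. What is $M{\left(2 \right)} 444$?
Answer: $8880$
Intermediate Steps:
$v = 0$ ($v = \left(- \frac{1}{2}\right) 0 = 0$)
$U{\left(F,V \right)} = 7 - F V$ ($U{\left(F,V \right)} = 7 - \left(0 + F V\right) = 7 - F V$)
$M{\left(H \right)} = 2 H \left(7 + H - H^{2}\right)$ ($M{\left(H \right)} = \left(H + H\right) \left(H - \left(-7 + H H\right)\right) = 2 H \left(H - \left(-7 + H^{2}\right)\right) = 2 H \left(7 + H - H^{2}\right)$)
$M{\left(2 \right)} 444 = 2 \cdot 2 \left(7 + 2 - 2^{2}\right) 444 = 2 \cdot 2 \left(7 + 2 - 4\right) 444 = 2 \cdot 2 \cdot 5 \cdot 444 = 20 \cdot 444 = 8880$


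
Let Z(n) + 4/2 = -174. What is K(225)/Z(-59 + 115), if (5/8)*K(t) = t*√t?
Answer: -675/22 ≈ -30.682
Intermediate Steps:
Z(n) = -176 (Z(n) = -2 - 174 = -176)
K(t) = 8*t^(3/2)/5 (K(t) = 8*(t*√t)/5 = 8*t^(3/2)/5)
K(225)/Z(-59 + 115) = (8*225^(3/2)/5)/(-176) = ((8/5)*3375)*(-1/176) = 5400*(-1/176) = -675/22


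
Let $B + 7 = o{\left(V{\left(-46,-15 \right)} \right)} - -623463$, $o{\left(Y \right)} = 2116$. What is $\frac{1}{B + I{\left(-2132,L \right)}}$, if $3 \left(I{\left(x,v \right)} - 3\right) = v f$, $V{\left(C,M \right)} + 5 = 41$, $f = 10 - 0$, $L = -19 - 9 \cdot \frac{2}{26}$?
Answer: $\frac{39}{24394865} \approx 1.5987 \cdot 10^{-6}$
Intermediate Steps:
$L = - \frac{256}{13}$ ($L = -19 - 9 \cdot 2 \cdot \frac{1}{26} = -19 - \frac{9}{13} = - \frac{256}{13} \approx -19.692$)
$f = 10$ ($f = 10 + 0 = 10$)
$V{\left(C,M \right)} = 36$ ($V{\left(C,M \right)} = -5 + 41 = 36$)
$I{\left(x,v \right)} = 3 + \frac{10 v}{3}$ ($I{\left(x,v \right)} = 3 + \frac{v 10}{3} = 3 + \frac{10 v}{3}$)
$B = 625572$ ($B = -7 + \left(2116 - -623463\right) = -7 + \left(2116 + 623463\right) = -7 + 625579 = 625572$)
$\frac{1}{B + I{\left(-2132,L \right)}} = \frac{1}{625572 + \left(3 + \frac{10}{3} \left(- \frac{256}{13}\right)\right)} = \frac{1}{625572 + \left(3 - \frac{2560}{39}\right)} = \frac{1}{625572 - \frac{2443}{39}} = \frac{1}{\frac{24394865}{39}} = \frac{39}{24394865}$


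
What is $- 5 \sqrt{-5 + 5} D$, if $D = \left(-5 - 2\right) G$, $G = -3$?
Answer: $0$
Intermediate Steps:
$D = 21$ ($D = \left(-5 - 2\right) \left(-3\right) = \left(-7\right) \left(-3\right) = 21$)
$- 5 \sqrt{-5 + 5} D = - 5 \sqrt{-5 + 5} \cdot 21 = - 5 \sqrt{0} \cdot 21 = \left(-5\right) 0 \cdot 21 = 0 \cdot 21 = 0$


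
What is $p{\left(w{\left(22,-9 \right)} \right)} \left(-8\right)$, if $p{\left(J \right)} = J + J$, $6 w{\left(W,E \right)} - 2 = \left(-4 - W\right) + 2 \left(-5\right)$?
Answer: $\frac{272}{3} \approx 90.667$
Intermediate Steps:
$w{\left(W,E \right)} = -2 - \frac{W}{6}$ ($w{\left(W,E \right)} = \frac{1}{3} + \frac{\left(-4 - W\right) + 2 \left(-5\right)}{6} = \frac{1}{3} + \frac{\left(-4 - W\right) - 10}{6} = \frac{1}{3} + \frac{-14 - W}{6} = \frac{1}{3} - \left(\frac{7}{3} + \frac{W}{6}\right) = -2 - \frac{W}{6}$)
$p{\left(J \right)} = 2 J$
$p{\left(w{\left(22,-9 \right)} \right)} \left(-8\right) = 2 \left(-2 - \frac{11}{3}\right) \left(-8\right) = 2 \left(- \frac{17}{3}\right) \left(-8\right) = \left(- \frac{34}{3}\right) \left(-8\right) = \frac{272}{3}$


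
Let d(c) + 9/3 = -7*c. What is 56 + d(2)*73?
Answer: -1185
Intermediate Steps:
d(c) = -3 - 7*c
56 + d(2)*73 = 56 + (-3 - 7*2)*73 = 56 + (-3 - 14)*73 = 56 - 17*73 = 56 - 1241 = -1185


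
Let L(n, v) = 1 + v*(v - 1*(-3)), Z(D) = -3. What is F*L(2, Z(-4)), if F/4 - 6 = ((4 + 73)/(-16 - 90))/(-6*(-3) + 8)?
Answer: 16459/689 ≈ 23.888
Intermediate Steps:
L(n, v) = 1 + v*(3 + v) (L(n, v) = 1 + v*(v + 3) = 1 + v*(3 + v))
F = 16459/689 (F = 24 + 4*(((4 + 73)/(-16 - 90))/(-6*(-3) + 8)) = 24 + 4*((77/(-106))/(18 + 8)) = 24 + 4*((77*(-1/106))/26) = 24 + 4*(-77/106*1/26) = 24 + 4*(-77/2756) = 24 - 77/689 = 16459/689 ≈ 23.888)
F*L(2, Z(-4)) = 16459*(1 + (-3)² + 3*(-3))/689 = 16459*(1 + 9 - 9)/689 = (16459/689)*1 = 16459/689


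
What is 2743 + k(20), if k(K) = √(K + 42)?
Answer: 2743 + √62 ≈ 2750.9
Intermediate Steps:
k(K) = √(42 + K)
2743 + k(20) = 2743 + √(42 + 20) = 2743 + √62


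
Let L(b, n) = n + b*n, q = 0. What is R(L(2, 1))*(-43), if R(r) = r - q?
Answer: -129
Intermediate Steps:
R(r) = r (R(r) = r - 1*0 = r + 0 = r)
R(L(2, 1))*(-43) = (1*(1 + 2))*(-43) = (1*3)*(-43) = 3*(-43) = -129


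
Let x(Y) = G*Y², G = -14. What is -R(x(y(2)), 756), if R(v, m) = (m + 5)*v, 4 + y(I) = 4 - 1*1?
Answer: 10654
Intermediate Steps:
y(I) = -1 (y(I) = -4 + (4 - 1*1) = -4 + (4 - 1) = -4 + 3 = -1)
x(Y) = -14*Y²
R(v, m) = v*(5 + m) (R(v, m) = (5 + m)*v = v*(5 + m))
-R(x(y(2)), 756) = -(-14*(-1)²)*(5 + 756) = -(-14*1)*761 = -(-14)*761 = -1*(-10654) = 10654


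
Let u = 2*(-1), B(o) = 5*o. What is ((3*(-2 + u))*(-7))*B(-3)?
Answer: -1260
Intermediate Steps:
u = -2
((3*(-2 + u))*(-7))*B(-3) = ((3*(-2 - 2))*(-7))*(5*(-3)) = ((3*(-4))*(-7))*(-15) = -12*(-7)*(-15) = 84*(-15) = -1260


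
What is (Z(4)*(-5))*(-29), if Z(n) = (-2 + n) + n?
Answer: 870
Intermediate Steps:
Z(n) = -2 + 2*n
(Z(4)*(-5))*(-29) = ((-2 + 2*4)*(-5))*(-29) = ((-2 + 8)*(-5))*(-29) = (6*(-5))*(-29) = -30*(-29) = 870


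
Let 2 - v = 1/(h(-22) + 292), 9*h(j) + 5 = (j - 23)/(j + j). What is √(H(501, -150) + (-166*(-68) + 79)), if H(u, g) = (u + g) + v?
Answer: 2*√39057822797327/115457 ≈ 108.26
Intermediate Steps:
h(j) = -5/9 + (-23 + j)/(18*j) (h(j) = -5/9 + ((j - 23)/(j + j))/9 = -5/9 + ((-23 + j)/((2*j)))/9 = -5/9 + ((-23 + j)*(1/(2*j)))/9 = -5/9 + ((-23 + j)/(2*j))/9 = -5/9 + (-23 + j)/(18*j))
v = 230518/115457 (v = 2 - 1/((1/18)*(-23 - 9*(-22))/(-22) + 292) = 2 - 1/((1/18)*(-1/22)*(-23 + 198) + 292) = 2 - 1/((1/18)*(-1/22)*175 + 292) = 2 - 1/(-175/396 + 292) = 2 - 1/115457/396 = 2 - 1*396/115457 = 2 - 396/115457 = 230518/115457 ≈ 1.9966)
H(u, g) = 230518/115457 + g + u (H(u, g) = (u + g) + 230518/115457 = (g + u) + 230518/115457 = 230518/115457 + g + u)
√(H(501, -150) + (-166*(-68) + 79)) = √((230518/115457 - 150 + 501) + (-166*(-68) + 79)) = √(40755925/115457 + (11288 + 79)) = √(40755925/115457 + 11367) = √(1353155644/115457) = 2*√39057822797327/115457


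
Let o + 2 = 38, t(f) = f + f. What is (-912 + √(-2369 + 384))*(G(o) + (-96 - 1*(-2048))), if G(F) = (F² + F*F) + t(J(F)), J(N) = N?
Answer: -4209792 + 4616*I*√1985 ≈ -4.2098e+6 + 2.0566e+5*I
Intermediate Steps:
t(f) = 2*f
o = 36 (o = -2 + 38 = 36)
G(F) = 2*F + 2*F² (G(F) = (F² + F*F) + 2*F = (F² + F²) + 2*F = 2*F² + 2*F = 2*F + 2*F²)
(-912 + √(-2369 + 384))*(G(o) + (-96 - 1*(-2048))) = (-912 + √(-2369 + 384))*(2*36*(1 + 36) + (-96 - 1*(-2048))) = (-912 + √(-1985))*(2*36*37 + (-96 + 2048)) = (-912 + I*√1985)*(2664 + 1952) = (-912 + I*√1985)*4616 = -4209792 + 4616*I*√1985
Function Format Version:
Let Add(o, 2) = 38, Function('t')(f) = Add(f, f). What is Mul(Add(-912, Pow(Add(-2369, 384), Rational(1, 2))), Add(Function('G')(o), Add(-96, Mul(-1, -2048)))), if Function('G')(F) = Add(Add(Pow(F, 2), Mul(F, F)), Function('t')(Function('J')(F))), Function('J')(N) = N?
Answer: Add(-4209792, Mul(4616, I, Pow(1985, Rational(1, 2)))) ≈ Add(-4.2098e+6, Mul(2.0566e+5, I))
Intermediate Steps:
Function('t')(f) = Mul(2, f)
o = 36 (o = Add(-2, 38) = 36)
Function('G')(F) = Add(Mul(2, F), Mul(2, Pow(F, 2))) (Function('G')(F) = Add(Add(Pow(F, 2), Mul(F, F)), Mul(2, F)) = Add(Add(Pow(F, 2), Pow(F, 2)), Mul(2, F)) = Add(Mul(2, Pow(F, 2)), Mul(2, F)) = Add(Mul(2, F), Mul(2, Pow(F, 2))))
Mul(Add(-912, Pow(Add(-2369, 384), Rational(1, 2))), Add(Function('G')(o), Add(-96, Mul(-1, -2048)))) = Mul(Add(-912, Pow(Add(-2369, 384), Rational(1, 2))), Add(Mul(2, 36, Add(1, 36)), Add(-96, Mul(-1, -2048)))) = Mul(Add(-912, Pow(-1985, Rational(1, 2))), Add(Mul(2, 36, 37), Add(-96, 2048))) = Mul(Add(-912, Mul(I, Pow(1985, Rational(1, 2)))), Add(2664, 1952)) = Mul(Add(-912, Mul(I, Pow(1985, Rational(1, 2)))), 4616) = Add(-4209792, Mul(4616, I, Pow(1985, Rational(1, 2))))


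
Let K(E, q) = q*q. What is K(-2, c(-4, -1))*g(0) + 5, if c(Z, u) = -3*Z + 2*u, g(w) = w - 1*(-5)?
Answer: 505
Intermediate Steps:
g(w) = 5 + w (g(w) = w + 5 = 5 + w)
K(E, q) = q²
K(-2, c(-4, -1))*g(0) + 5 = (-3*(-4) + 2*(-1))²*(5 + 0) + 5 = (12 - 2)²*5 + 5 = 10²*5 + 5 = 100*5 + 5 = 500 + 5 = 505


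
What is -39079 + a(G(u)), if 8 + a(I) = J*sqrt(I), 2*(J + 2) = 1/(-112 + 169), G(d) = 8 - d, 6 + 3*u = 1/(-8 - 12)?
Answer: -39087 - 227*sqrt(9015)/3420 ≈ -39093.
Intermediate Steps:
u = -121/60 (u = -2 + 1/(3*(-8 - 12)) = -2 + (1/3)/(-20) = -2 + (1/3)*(-1/20) = -2 - 1/60 = -121/60 ≈ -2.0167)
J = -227/114 (J = -2 + 1/(2*(-112 + 169)) = -2 + (1/2)/57 = -2 + (1/2)*(1/57) = -2 + 1/114 = -227/114 ≈ -1.9912)
a(I) = -8 - 227*sqrt(I)/114
-39079 + a(G(u)) = -39079 + (-8 - 227*sqrt(8 - 1*(-121/60))/114) = -39079 + (-8 - 227*sqrt(8 + 121/60)/114) = -39079 + (-8 - 227*sqrt(9015)/3420) = -39087 - 227*sqrt(9015)/3420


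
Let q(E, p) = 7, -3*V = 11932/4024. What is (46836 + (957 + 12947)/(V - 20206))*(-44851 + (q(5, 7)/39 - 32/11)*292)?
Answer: -18644573695697937148/8720810813 ≈ -2.1379e+9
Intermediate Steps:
V = -2983/3018 (V = -11932/(3*4024) = -⅓*2983/1006 = -2983/3018 ≈ -0.98840)
(46836 + (957 + 12947)/(V - 20206))*(-44851 + (q(5, 7)/39 - 32/11)*292) = (46836 + (957 + 12947)/(-2983/3018 - 20206))*(-44851 + (7/39 - 32/11)*292) = (46836 + 13904/(-60984691/3018))*(-44851 + (7*(1/39) - 32*1/11)*292) = (46836 + 13904*(-3018/60984691))*(-44851 + (7/39 - 32/11)*292) = (46836 - 41962272/60984691)*(-44851 - 1171/429*292) = 2856237025404*(-44851 - 341932/429)/60984691 = (2856237025404/60984691)*(-19583011/429) = -18644573695697937148/8720810813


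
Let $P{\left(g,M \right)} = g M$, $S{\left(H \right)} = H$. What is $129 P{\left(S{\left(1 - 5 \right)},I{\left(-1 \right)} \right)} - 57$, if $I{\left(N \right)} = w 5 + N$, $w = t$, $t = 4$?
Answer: $-9861$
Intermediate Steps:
$w = 4$
$I{\left(N \right)} = 20 + N$ ($I{\left(N \right)} = 4 \cdot 5 + N = 20 + N$)
$P{\left(g,M \right)} = M g$
$129 P{\left(S{\left(1 - 5 \right)},I{\left(-1 \right)} \right)} - 57 = 129 \left(20 - 1\right) \left(1 - 5\right) - 57 = 129 \cdot 19 \left(-4\right) - 57 = 129 \left(-76\right) - 57 = -9804 - 57 = -9861$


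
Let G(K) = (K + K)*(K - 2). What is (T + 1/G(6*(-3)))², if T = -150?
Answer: 11663784001/518400 ≈ 22500.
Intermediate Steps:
G(K) = 2*K*(-2 + K) (G(K) = (2*K)*(-2 + K) = 2*K*(-2 + K))
(T + 1/G(6*(-3)))² = (-150 + 1/(2*(6*(-3))*(-2 + 6*(-3))))² = (-150 + 1/(2*(-18)*(-2 - 18)))² = (-150 + 1/(2*(-18)*(-20)))² = (-150 + 1/720)² = (-107999/720)² = 11663784001/518400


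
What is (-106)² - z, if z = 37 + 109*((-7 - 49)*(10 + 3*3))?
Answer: 127175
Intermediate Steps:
z = -115939 (z = 37 + 109*(-56*(10 + 9)) = 37 + 109*(-56*19) = 37 + 109*(-1064) = 37 - 115976 = -115939)
(-106)² - z = (-106)² - 1*(-115939) = 11236 + 115939 = 127175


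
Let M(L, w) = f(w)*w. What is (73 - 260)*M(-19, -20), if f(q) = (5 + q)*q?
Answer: 1122000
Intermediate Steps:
f(q) = q*(5 + q)
M(L, w) = w²*(5 + w) (M(L, w) = (w*(5 + w))*w = w²*(5 + w))
(73 - 260)*M(-19, -20) = (73 - 260)*((-20)²*(5 - 20)) = -74800*(-15) = -187*(-6000) = 1122000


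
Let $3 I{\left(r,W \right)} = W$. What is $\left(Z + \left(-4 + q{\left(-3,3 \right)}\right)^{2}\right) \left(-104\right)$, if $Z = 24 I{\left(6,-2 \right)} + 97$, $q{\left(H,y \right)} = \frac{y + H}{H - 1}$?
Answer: $-10088$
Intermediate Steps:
$q{\left(H,y \right)} = \frac{H + y}{-1 + H}$
$I{\left(r,W \right)} = \frac{W}{3}$
$Z = 81$ ($Z = 24 \cdot \frac{1}{3} \left(-2\right) + 97 = 24 \left(- \frac{2}{3}\right) + 97 = -16 + 97 = 81$)
$\left(Z + \left(-4 + q{\left(-3,3 \right)}\right)^{2}\right) \left(-104\right) = \left(81 + \left(-4 + \frac{-3 + 3}{-1 - 3}\right)^{2}\right) \left(-104\right) = \left(81 + \left(-4 + \frac{1}{-4} \cdot 0\right)^{2}\right) \left(-104\right) = \left(81 + \left(-4 - 0\right)^{2}\right) \left(-104\right) = \left(81 + \left(-4 + 0\right)^{2}\right) \left(-104\right) = \left(81 + \left(-4\right)^{2}\right) \left(-104\right) = \left(81 + 16\right) \left(-104\right) = 97 \left(-104\right) = -10088$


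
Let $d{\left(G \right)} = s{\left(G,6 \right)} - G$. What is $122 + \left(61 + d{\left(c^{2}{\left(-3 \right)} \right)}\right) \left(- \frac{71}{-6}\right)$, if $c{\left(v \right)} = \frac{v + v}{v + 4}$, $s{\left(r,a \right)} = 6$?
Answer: $\frac{2933}{6} \approx 488.83$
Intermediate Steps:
$c{\left(v \right)} = \frac{2 v}{4 + v}$
$d{\left(G \right)} = 6 - G$
$122 + \left(61 + d{\left(c^{2}{\left(-3 \right)} \right)}\right) \left(- \frac{71}{-6}\right) = 122 + \left(61 + \left(6 - \left(2 \left(-3\right) \frac{1}{4 - 3}\right)^{2}\right)\right) \left(- \frac{71}{-6}\right) = 122 + \left(61 + \left(6 - \left(2 \left(-3\right) 1^{-1}\right)^{2}\right)\right) \left(\left(-71\right) \left(- \frac{1}{6}\right)\right) = 122 + \left(61 + \left(6 - \left(2 \left(-3\right) 1\right)^{2}\right)\right) \frac{71}{6} = 122 + \left(61 + \left(6 - \left(-6\right)^{2}\right)\right) \frac{71}{6} = 122 + \left(61 + \left(6 - 36\right)\right) \frac{71}{6} = 122 + \left(61 - 30\right) \frac{71}{6} = 122 + 31 \cdot \frac{71}{6} = 122 + \frac{2201}{6} = \frac{2933}{6}$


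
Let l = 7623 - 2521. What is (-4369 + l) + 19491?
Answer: 20224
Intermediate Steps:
l = 5102
(-4369 + l) + 19491 = (-4369 + 5102) + 19491 = 733 + 19491 = 20224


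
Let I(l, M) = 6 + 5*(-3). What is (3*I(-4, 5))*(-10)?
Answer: 270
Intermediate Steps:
I(l, M) = -9 (I(l, M) = 6 - 15 = -9)
(3*I(-4, 5))*(-10) = (3*(-9))*(-10) = -27*(-10) = 270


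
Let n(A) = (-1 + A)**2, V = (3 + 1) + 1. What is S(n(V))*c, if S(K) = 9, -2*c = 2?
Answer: -9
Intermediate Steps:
V = 5 (V = 4 + 1 = 5)
c = -1 (c = -1/2*2 = -1)
S(n(V))*c = 9*(-1) = -9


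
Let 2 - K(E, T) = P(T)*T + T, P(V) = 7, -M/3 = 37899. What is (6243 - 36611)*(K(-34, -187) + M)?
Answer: 3407259232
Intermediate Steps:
M = -113697 (M = -3*37899 = -113697)
K(E, T) = 2 - 8*T (K(E, T) = 2 - (7*T + T) = 2 - 8*T)
(6243 - 36611)*(K(-34, -187) + M) = (6243 - 36611)*((2 - 8*(-187)) - 113697) = -30368*((2 + 1496) - 113697) = -30368*(1498 - 113697) = -30368*(-112199) = 3407259232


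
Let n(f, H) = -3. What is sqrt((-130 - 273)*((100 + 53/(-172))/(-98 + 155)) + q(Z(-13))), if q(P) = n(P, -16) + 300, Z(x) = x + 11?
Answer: I*sqrt(9800208303)/4902 ≈ 20.195*I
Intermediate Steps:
Z(x) = 11 + x
q(P) = 297 (q(P) = -3 + 300 = 297)
sqrt((-130 - 273)*((100 + 53/(-172))/(-98 + 155)) + q(Z(-13))) = sqrt((-130 - 273)*((100 + 53/(-172))/(-98 + 155)) + 297) = sqrt(-403*(100 + 53*(-1/172))/57 + 297) = sqrt(-403*(100 - 53/172)/57 + 297) = sqrt(-6910241/(172*57) + 297) = sqrt(-403*17147/9804 + 297) = sqrt(-6910241/9804 + 297) = sqrt(-3998453/9804) = I*sqrt(9800208303)/4902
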